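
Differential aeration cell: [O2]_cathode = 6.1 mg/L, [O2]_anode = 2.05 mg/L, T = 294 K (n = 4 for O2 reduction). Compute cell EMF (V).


Apply the Nernst concentration-cell relation: E = (RT/nF)*ln(C_cathode/C_anode)
RT/nF = 8.314*294/(4*96485) = 0.00633341 V
ln(6.1/2.05) = 1.09045
E = 0.00633341 * 1.09045 = 0.00691 V

0.00691 V


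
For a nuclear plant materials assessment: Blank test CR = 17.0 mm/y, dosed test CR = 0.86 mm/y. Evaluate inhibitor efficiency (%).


Apply the inhibitor-efficiency definition: IE = (CR_blank − CR_inh)/CR_blank × 100
IE = (17.0 − 0.86) / 17.0 × 100
IE = 16.14 / 17.0 × 100 = 94.9 %

94.9 %


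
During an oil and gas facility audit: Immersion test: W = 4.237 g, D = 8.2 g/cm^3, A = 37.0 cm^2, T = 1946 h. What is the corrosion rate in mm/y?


Apply the mm/y weight-loss relation: CR = 87600 * W / (D * A * T)
Numerator: 87600 * 4.237 = 371161.2
Denominator: 8.2 * 37.0 * 1946 = 590416.4
CR = 371161.2 / 590416.4 = 0.62864 mm/y

0.62864 mm/y


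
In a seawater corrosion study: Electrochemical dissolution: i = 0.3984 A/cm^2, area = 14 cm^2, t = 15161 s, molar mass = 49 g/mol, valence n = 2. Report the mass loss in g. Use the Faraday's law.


Apply Faraday's law: m = i*A*t*M / (n*F)
Total charge passed Q = i*A*t = 0.3984*14*15161 = 84561.9936 C
m = Q*M/(n*F) = 84561.9936*49/(2*96485) = 21.472 g

21.472 g


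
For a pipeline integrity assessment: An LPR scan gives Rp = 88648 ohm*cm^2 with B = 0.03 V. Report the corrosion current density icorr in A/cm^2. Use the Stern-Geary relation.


Apply the Stern-Geary relation: icorr = B / Rp
icorr = 0.03 / 88648 = 3.384×10^-7 A/cm^2

3.384×10^-7 A/cm^2


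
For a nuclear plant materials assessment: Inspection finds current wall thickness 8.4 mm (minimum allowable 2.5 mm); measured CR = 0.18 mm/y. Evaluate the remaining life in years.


Apply the remaining-life relation: RL = (t_current − t_min) / CR
RL = (8.4 − 2.5) / 0.18 = 5.9 / 0.18 = 32.8 years

32.8 years


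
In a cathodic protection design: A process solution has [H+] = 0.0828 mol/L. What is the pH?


pH = −log10[H+]
pH = −log10(0.0828) = 1.08

1.08


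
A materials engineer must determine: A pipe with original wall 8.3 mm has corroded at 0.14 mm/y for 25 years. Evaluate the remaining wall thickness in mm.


Remaining wall = original − CR × time
t = 8.3 − 0.14*25 = 8.3 − 3.5 = 4.8 mm

4.8 mm


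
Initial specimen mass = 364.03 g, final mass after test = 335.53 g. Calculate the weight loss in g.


Weight loss = initial − final
WL = 364.03 − 335.53 = 28.5 g

28.5 g


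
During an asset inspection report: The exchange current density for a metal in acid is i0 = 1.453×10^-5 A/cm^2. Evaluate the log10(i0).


i0 = 1.453×10^-5 A/cm^2
log10(i0) = -4.838

-4.838


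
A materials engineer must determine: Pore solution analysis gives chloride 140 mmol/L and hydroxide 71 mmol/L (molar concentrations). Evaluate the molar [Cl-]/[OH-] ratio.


Threshold parameter = [Cl-] / [OH-] (molar basis; both in mmol/L, so units cancel)
Ratio = 140 / 71 = 1.97

1.97


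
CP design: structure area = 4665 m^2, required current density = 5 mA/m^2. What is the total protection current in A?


I = area * current density, then convert mA → A (÷1000)
I = 4665 * 5 / 1000 = 23.33 A

23.33 A


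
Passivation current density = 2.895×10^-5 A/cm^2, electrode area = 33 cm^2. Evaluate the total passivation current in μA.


I = i_pass * A, then convert A → μA (×10^6)
I = 2.895×10^-5 * 33 * 10^6 = 955.35 μA

955.35 μA


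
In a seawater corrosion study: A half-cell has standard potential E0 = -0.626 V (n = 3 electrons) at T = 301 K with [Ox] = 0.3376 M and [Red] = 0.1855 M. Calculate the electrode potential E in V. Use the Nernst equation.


Apply the Nernst equation: E = E0 + (RT/nF)*ln([Ox]/[Red])
Step 1: RT/nF = 8.314*301/(3*96485) = 0.00864561 V
Step 2: [Ox]/[Red] = 0.3376/0.1855 = 1.819946
Step 3: ln(1.819946) = 0.598807
Step 4: correction = 0.00864561 * 0.598807 = 0.0052 V
E = -0.626 + 0.0052 = -0.6208 V

-0.6208 V


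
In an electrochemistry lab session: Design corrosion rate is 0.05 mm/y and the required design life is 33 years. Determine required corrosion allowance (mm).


Corrosion allowance = CR × design life
CA = 0.05 * 33 = 1.65 mm

1.65 mm


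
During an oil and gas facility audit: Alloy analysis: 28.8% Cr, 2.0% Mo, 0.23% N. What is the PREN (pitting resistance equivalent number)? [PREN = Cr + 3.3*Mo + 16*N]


Apply the PREN formula: PREN = Cr + 3.3*Mo + 16*N
PREN = 28.8 + 3.3*2.0 + 16*0.23
PREN = 28.8 + 6.6 + 3.68 = 39.08

39.08


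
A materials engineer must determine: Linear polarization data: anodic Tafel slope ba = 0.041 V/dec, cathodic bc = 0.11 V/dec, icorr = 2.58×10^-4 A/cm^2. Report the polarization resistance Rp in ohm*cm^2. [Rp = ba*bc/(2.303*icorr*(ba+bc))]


Apply the Stern-Geary equation: Rp = ba*bc / (2.303*icorr*(ba+bc))
ba*bc = 0.041*0.11 = 0.00451
ba+bc = 0.151; 2.303*icorr*(ba+bc) = 2.303*2.58×10^-4*0.151 = 8.9720274×10^-5
Rp = 0.00451 / 8.9720274×10^-5 = 50.3 ohm*cm^2

50.3 ohm*cm^2


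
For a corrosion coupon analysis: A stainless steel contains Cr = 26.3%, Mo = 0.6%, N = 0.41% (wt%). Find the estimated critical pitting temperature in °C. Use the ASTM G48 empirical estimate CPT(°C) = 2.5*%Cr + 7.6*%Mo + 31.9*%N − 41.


Apply the ASTM G48 empirical CPT estimate: CPT(°C) = 2.5*%Cr + 7.6*%Mo + 31.9*%N − 41
2.5*26.3 = 65.75; 7.6*0.6 = 4.56; 31.9*0.41 = 13.079
CPT = 65.75 + 4.56 + 13.079 − 41 = 42.389 °C
Rounded to 0.1 °C: CPT ≈ 42.4 °C

42.4 °C


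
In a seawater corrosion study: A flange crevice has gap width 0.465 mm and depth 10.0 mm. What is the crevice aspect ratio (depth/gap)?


Aspect ratio = depth / gap
Ratio = 10.0 / 0.465 = 21.5

21.5


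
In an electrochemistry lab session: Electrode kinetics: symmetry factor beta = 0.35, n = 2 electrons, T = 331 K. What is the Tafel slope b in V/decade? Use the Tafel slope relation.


Apply the Tafel slope relation: b = 2.303*R*T/(beta*n*F)
Numerator: 2.303 * 8.314 * 331 = 6337.7
Denominator: 0.35 * 2 * 96485 = 67539.5
b = 6337.7 / 67539.5 = 0.0938 V/decade

0.0938 V/decade


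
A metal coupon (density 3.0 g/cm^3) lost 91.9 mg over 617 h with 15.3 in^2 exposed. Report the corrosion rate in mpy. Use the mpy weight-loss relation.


Apply the mpy weight-loss relation: CR = 534 * W / (D * A * T)
Numerator: 534 * 91.9 = 49074.6
Denominator: 3.0 * 15.3 * 617 = 28320.3
CR = 49074.6 / 28320.3 = 1.733 mpy

1.733 mpy


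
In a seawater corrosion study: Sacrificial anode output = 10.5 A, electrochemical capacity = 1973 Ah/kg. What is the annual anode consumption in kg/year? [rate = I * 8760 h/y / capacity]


Annual consumption = current * hours per year / capacity
Rate = 10.5 * 8760 / 1973 = 46.6 kg/year

46.6 kg/year


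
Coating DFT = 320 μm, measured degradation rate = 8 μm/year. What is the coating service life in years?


Service life = thickness / degradation rate
Life = 320 / 8 = 40.0 years

40.0 years


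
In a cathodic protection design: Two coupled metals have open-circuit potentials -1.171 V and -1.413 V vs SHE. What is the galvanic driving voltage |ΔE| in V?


Driving voltage is the absolute potential difference.
|ΔE| = |-1.171 − (-1.413)| = 0.242 V

0.242 V


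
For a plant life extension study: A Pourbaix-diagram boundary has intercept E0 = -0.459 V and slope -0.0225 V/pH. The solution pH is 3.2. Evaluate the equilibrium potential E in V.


Apply the Pourbaix line equation: E = E0 + slope*pH
E = -0.459 + (-0.0225)*3.2 = -0.459 + (-0.072) = -0.531 V
Rounded to 4 decimal places: E = -0.5310 V

-0.5310 V


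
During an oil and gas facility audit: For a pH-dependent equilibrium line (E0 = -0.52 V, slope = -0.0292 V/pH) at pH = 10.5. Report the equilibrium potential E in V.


Apply the Pourbaix line equation: E = E0 + slope*pH
E = -0.52 + (-0.0292)*10.5 = -0.52 + (-0.3066) = -0.8266 V
Rounded to 3 decimal places: E = -0.827 V

-0.827 V


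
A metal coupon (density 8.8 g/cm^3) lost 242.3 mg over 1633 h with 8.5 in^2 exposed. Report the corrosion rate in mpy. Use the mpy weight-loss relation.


Apply the mpy weight-loss relation: CR = 534 * W / (D * A * T)
Numerator: 534 * 242.3 = 129388.2
Denominator: 8.8 * 8.5 * 1633 = 122148.4
CR = 129388.2 / 122148.4 = 1.0593 mpy

1.0593 mpy


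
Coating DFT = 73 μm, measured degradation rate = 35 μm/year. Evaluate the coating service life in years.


Service life = thickness / degradation rate
Life = 73 / 35 = 2.1 years

2.1 years


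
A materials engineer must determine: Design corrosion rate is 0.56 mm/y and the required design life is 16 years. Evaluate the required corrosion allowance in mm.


Corrosion allowance = CR × design life
CA = 0.56 * 16 = 8.96 mm

8.96 mm


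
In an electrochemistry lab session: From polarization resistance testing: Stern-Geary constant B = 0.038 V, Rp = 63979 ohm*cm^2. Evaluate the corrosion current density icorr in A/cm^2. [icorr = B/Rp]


Apply the Stern-Geary relation: icorr = B / Rp
icorr = 0.038 / 63979 = 5.939×10^-7 A/cm^2

5.939×10^-7 A/cm^2


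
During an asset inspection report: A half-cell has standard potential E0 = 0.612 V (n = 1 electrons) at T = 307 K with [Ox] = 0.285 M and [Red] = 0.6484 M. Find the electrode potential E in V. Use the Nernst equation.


Apply the Nernst equation: E = E0 + (RT/nF)*ln([Ox]/[Red])
Step 1: RT/nF = 8.314*307/(1*96485) = 0.02645383 V
Step 2: [Ox]/[Red] = 0.285/0.6484 = 0.439543
Step 3: ln(0.439543) = -0.82202
Step 4: correction = 0.02645383 * -0.82202 = -0.0217 V
E = 0.612 + -0.0217 = 0.5903 V

0.5903 V


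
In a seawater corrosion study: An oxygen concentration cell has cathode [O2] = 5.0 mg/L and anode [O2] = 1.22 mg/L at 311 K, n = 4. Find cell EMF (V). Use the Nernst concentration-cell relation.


Apply the Nernst concentration-cell relation: E = (RT/nF)*ln(C_cathode/C_anode)
RT/nF = 8.314*311/(4*96485) = 0.00669963 V
ln(5.0/1.22) = 1.41059
E = 0.00669963 * 1.41059 = 0.00945 V

0.00945 V


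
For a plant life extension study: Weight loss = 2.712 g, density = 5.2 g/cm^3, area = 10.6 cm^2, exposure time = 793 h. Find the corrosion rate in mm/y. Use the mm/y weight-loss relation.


Apply the mm/y weight-loss relation: CR = 87600 * W / (D * A * T)
Numerator: 87600 * 2.712 = 237571.2
Denominator: 5.2 * 10.6 * 793 = 43710.16
CR = 237571.2 / 43710.16 = 5.435148 mm/y

5.435148 mm/y


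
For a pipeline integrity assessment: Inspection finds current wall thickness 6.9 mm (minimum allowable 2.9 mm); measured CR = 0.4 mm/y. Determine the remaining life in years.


Apply the remaining-life relation: RL = (t_current − t_min) / CR
RL = (6.9 − 2.9) / 0.4 = 4.0 / 0.4 = 10.0 years

10.0 years


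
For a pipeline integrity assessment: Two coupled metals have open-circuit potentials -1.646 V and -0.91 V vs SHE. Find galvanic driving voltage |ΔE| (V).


Driving voltage is the absolute potential difference.
|ΔE| = |-1.646 − (-0.91)| = 0.736 V

0.736 V


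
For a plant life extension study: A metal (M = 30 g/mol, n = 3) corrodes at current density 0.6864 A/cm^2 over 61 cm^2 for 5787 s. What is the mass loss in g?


Apply Faraday's law: m = i*A*t*M / (n*F)
Total charge passed Q = i*A*t = 0.6864*61*5787 = 242304.0048 C
m = Q*M/(n*F) = 242304.0048*30/(3*96485) = 25.11313 g

25.11313 g


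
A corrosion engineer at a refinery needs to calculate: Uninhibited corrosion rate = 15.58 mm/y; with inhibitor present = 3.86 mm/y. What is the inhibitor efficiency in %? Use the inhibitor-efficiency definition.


Apply the inhibitor-efficiency definition: IE = (CR_blank − CR_inh)/CR_blank × 100
IE = (15.58 − 3.86) / 15.58 × 100
IE = 11.72 / 15.58 × 100 = 75.2 %

75.2 %


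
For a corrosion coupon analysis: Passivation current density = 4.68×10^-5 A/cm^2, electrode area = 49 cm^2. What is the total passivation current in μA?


I = i_pass * A, then convert A → μA (×10^6)
I = 4.68×10^-5 * 49 * 10^6 = 2293.2 μA

2293.2 μA


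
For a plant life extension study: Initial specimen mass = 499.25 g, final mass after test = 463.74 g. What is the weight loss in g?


Weight loss = initial − final
WL = 499.25 − 463.74 = 35.51 g

35.51 g


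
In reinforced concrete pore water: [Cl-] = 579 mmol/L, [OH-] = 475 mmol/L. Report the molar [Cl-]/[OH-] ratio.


Threshold parameter = [Cl-] / [OH-] (molar basis; both in mmol/L, so units cancel)
Ratio = 579 / 475 = 1.22

1.22


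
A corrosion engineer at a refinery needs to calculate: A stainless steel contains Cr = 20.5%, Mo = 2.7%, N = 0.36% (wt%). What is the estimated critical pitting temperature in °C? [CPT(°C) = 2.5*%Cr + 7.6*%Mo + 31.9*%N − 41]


Apply the ASTM G48 empirical CPT estimate: CPT(°C) = 2.5*%Cr + 7.6*%Mo + 31.9*%N − 41
2.5*20.5 = 51.25; 7.6*2.7 = 20.52; 31.9*0.36 = 11.484
CPT = 51.25 + 20.52 + 11.484 − 41 = 42.254 °C
Rounded to 0.1 °C: CPT ≈ 42.3 °C

42.3 °C


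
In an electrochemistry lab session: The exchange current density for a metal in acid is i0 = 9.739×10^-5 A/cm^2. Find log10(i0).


i0 = 9.739×10^-5 A/cm^2
log10(i0) = -4.011

-4.011


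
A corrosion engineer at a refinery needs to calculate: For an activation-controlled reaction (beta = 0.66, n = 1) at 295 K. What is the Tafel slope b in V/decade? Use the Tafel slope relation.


Apply the Tafel slope relation: b = 2.303*R*T/(beta*n*F)
Numerator: 2.303 * 8.314 * 295 = 5648.41
Denominator: 0.66 * 1 * 96485 = 63680.1
b = 5648.41 / 63680.1 = 0.089 V/decade

0.089 V/decade


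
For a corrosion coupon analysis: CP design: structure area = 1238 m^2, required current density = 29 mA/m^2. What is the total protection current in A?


I = area * current density, then convert mA → A (÷1000)
I = 1238 * 29 / 1000 = 35.9 A

35.9 A


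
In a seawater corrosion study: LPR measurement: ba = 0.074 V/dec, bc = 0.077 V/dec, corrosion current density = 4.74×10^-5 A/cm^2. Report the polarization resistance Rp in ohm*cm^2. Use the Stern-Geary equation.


Apply the Stern-Geary equation: Rp = ba*bc / (2.303*icorr*(ba+bc))
ba*bc = 0.074*0.077 = 0.005698
ba+bc = 0.151; 2.303*icorr*(ba+bc) = 2.303*4.74×10^-5*0.151 = 1.6483492×10^-5
Rp = 0.005698 / 1.6483492×10^-5 = 345.68 ohm*cm^2

345.68 ohm*cm^2


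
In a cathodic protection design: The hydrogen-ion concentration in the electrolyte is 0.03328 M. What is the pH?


pH = −log10[H+]
pH = −log10(0.03328) = 1.48

1.48


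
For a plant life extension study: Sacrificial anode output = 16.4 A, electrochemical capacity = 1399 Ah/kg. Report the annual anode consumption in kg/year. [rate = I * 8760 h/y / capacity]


Annual consumption = current * hours per year / capacity
Rate = 16.4 * 8760 / 1399 = 102.7 kg/year

102.7 kg/year


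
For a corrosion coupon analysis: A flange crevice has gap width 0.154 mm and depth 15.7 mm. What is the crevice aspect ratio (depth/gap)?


Aspect ratio = depth / gap
Ratio = 15.7 / 0.154 = 101.9

101.9


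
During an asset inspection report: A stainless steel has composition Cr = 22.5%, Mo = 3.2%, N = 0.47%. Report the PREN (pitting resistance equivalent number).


Apply the PREN formula: PREN = Cr + 3.3*Mo + 16*N
PREN = 22.5 + 3.3*3.2 + 16*0.47
PREN = 22.5 + 10.56 + 7.52 = 40.58

40.58


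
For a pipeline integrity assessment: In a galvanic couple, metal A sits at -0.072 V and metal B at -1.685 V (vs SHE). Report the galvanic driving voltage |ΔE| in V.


Driving voltage is the absolute potential difference.
|ΔE| = |-0.072 − (-1.685)| = 1.613 V

1.613 V


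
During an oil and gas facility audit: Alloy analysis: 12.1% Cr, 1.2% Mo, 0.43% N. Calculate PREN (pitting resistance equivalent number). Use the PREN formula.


Apply the PREN formula: PREN = Cr + 3.3*Mo + 16*N
PREN = 12.1 + 3.3*1.2 + 16*0.43
PREN = 12.1 + 3.96 + 6.88 = 22.94

22.94


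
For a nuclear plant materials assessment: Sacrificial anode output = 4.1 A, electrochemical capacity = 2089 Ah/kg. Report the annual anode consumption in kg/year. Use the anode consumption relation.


Annual consumption = current * hours per year / capacity
Rate = 4.1 * 8760 / 2089 = 17.2 kg/year

17.2 kg/year


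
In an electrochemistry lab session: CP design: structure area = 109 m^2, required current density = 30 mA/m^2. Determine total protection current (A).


I = area * current density, then convert mA → A (÷1000)
I = 109 * 30 / 1000 = 3.27 A

3.27 A


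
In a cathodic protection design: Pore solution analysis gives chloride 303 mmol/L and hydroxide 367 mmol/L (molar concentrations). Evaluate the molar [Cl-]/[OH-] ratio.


Threshold parameter = [Cl-] / [OH-] (molar basis; both in mmol/L, so units cancel)
Ratio = 303 / 367 = 0.83

0.83


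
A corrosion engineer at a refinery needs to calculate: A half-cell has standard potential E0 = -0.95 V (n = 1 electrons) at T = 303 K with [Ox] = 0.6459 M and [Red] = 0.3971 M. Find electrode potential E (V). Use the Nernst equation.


Apply the Nernst equation: E = E0 + (RT/nF)*ln([Ox]/[Red])
Step 1: RT/nF = 8.314*303/(1*96485) = 0.02610916 V
Step 2: [Ox]/[Red] = 0.6459/0.3971 = 1.626542
Step 3: ln(1.626542) = 0.486456
Step 4: correction = 0.02610916 * 0.486456 = 0.013 V
E = -0.95 + 0.013 = -0.937 V

-0.937 V


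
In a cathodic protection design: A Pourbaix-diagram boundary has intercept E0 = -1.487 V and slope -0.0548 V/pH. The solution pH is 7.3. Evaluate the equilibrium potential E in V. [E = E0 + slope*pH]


Apply the Pourbaix line equation: E = E0 + slope*pH
E = -1.487 + (-0.0548)*7.3 = -1.487 + (-0.40004) = -1.88704 V
Rounded to 3 decimal places: E = -1.887 V

-1.887 V


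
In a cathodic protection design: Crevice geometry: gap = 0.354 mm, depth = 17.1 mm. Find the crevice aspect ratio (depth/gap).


Aspect ratio = depth / gap
Ratio = 17.1 / 0.354 = 48.3

48.3


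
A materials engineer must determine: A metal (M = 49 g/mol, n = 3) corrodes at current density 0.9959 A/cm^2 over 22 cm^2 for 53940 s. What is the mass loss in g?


Apply Faraday's law: m = i*A*t*M / (n*F)
Total charge passed Q = i*A*t = 0.9959*22*53940 = 1181814.612 C
m = Q*M/(n*F) = 1181814.612*49/(3*96485) = 200.0619 g

200.0619 g


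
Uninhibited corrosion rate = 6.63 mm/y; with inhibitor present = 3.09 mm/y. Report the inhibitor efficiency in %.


Apply the inhibitor-efficiency definition: IE = (CR_blank − CR_inh)/CR_blank × 100
IE = (6.63 − 3.09) / 6.63 × 100
IE = 3.54 / 6.63 × 100 = 53.4 %

53.4 %


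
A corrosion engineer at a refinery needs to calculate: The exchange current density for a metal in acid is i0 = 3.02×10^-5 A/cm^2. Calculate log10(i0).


i0 = 3.02×10^-5 A/cm^2
log10(i0) = -4.52

-4.52


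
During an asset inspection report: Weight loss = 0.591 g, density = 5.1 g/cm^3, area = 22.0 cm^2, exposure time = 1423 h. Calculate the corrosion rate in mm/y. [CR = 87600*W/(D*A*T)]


Apply the mm/y weight-loss relation: CR = 87600 * W / (D * A * T)
Numerator: 87600 * 0.591 = 51771.6
Denominator: 5.1 * 22.0 * 1423 = 159660.6
CR = 51771.6 / 159660.6 = 0.32426 mm/y

0.32426 mm/y


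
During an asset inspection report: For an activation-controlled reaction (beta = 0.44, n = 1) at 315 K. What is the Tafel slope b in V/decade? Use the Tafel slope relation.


Apply the Tafel slope relation: b = 2.303*R*T/(beta*n*F)
Numerator: 2.303 * 8.314 * 315 = 6031.35
Denominator: 0.44 * 1 * 96485 = 42453.4
b = 6031.35 / 42453.4 = 0.1421 V/decade

0.1421 V/decade


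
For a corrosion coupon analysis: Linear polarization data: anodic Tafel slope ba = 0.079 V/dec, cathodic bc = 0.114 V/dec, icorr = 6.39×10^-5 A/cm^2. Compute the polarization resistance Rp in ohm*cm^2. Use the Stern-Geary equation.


Apply the Stern-Geary equation: Rp = ba*bc / (2.303*icorr*(ba+bc))
ba*bc = 0.079*0.114 = 0.009006
ba+bc = 0.193; 2.303*icorr*(ba+bc) = 2.303*6.39×10^-5*0.193 = 2.8402208×10^-5
Rp = 0.009006 / 2.8402208×10^-5 = 317.09 ohm*cm^2

317.09 ohm*cm^2


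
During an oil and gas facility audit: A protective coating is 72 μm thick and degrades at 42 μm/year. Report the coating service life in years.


Service life = thickness / degradation rate
Life = 72 / 42 = 1.7 years

1.7 years


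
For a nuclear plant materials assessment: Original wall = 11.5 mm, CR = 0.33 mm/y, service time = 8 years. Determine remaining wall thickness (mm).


Remaining wall = original − CR × time
t = 11.5 − 0.33*8 = 11.5 − 2.64 = 8.86 mm

8.86 mm


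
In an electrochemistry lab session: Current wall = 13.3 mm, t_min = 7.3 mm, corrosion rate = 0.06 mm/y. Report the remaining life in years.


Apply the remaining-life relation: RL = (t_current − t_min) / CR
RL = (13.3 − 7.3) / 0.06 = 6.0 / 0.06 = 100.0 years

100.0 years


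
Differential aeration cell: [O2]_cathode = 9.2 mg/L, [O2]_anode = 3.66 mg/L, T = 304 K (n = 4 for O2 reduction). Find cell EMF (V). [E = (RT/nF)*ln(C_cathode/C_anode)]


Apply the Nernst concentration-cell relation: E = (RT/nF)*ln(C_cathode/C_anode)
RT/nF = 8.314*304/(4*96485) = 0.00654883 V
ln(9.2/3.66) = 0.92174
E = 0.00654883 * 0.92174 = 0.00604 V

0.00604 V


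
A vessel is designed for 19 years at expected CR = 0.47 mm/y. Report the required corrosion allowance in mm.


Corrosion allowance = CR × design life
CA = 0.47 * 19 = 8.93 mm

8.93 mm


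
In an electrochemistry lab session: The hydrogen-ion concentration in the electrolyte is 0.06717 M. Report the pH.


pH = −log10[H+]
pH = −log10(0.06717) = 1.17

1.17


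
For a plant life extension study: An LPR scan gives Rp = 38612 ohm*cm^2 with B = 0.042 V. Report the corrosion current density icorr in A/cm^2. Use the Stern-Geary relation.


Apply the Stern-Geary relation: icorr = B / Rp
icorr = 0.042 / 38612 = 1.088×10^-6 A/cm^2

1.088×10^-6 A/cm^2


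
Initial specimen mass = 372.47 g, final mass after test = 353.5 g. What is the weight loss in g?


Weight loss = initial − final
WL = 372.47 − 353.5 = 18.97 g

18.97 g


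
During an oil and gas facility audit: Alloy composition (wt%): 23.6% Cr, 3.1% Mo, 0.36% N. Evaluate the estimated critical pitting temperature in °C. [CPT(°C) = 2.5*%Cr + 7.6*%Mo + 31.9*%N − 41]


Apply the ASTM G48 empirical CPT estimate: CPT(°C) = 2.5*%Cr + 7.6*%Mo + 31.9*%N − 41
2.5*23.6 = 59; 7.6*3.1 = 23.56; 31.9*0.36 = 11.484
CPT = 59 + 23.56 + 11.484 − 41 = 53.044 °C
Rounded to 0.1 °C: CPT ≈ 53.0 °C

53.0 °C


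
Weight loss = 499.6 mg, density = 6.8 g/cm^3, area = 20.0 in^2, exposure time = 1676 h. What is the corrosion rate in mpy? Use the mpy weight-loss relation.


Apply the mpy weight-loss relation: CR = 534 * W / (D * A * T)
Numerator: 534 * 499.6 = 266786.4
Denominator: 6.8 * 20.0 * 1676 = 227936.0
CR = 266786.4 / 227936.0 = 1.17044 mpy

1.17044 mpy


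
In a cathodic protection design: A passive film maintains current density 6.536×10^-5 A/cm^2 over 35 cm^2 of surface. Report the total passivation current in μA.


I = i_pass * A, then convert A → μA (×10^6)
I = 6.536×10^-5 * 35 * 10^6 = 2287.6 μA

2287.6 μA


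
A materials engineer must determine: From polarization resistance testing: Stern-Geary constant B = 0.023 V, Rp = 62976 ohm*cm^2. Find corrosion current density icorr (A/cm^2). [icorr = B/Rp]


Apply the Stern-Geary relation: icorr = B / Rp
icorr = 0.023 / 62976 = 3.652×10^-7 A/cm^2

3.652×10^-7 A/cm^2


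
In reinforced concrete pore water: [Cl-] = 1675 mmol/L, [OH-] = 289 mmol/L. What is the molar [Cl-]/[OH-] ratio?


Threshold parameter = [Cl-] / [OH-] (molar basis; both in mmol/L, so units cancel)
Ratio = 1675 / 289 = 5.8

5.8


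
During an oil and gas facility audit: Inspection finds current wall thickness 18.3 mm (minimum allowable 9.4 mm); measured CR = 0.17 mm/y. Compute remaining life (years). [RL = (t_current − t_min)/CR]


Apply the remaining-life relation: RL = (t_current − t_min) / CR
RL = (18.3 − 9.4) / 0.17 = 8.9 / 0.17 = 52.4 years

52.4 years


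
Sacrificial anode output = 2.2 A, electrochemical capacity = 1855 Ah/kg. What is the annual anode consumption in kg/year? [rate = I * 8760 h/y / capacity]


Annual consumption = current * hours per year / capacity
Rate = 2.2 * 8760 / 1855 = 10.4 kg/year

10.4 kg/year


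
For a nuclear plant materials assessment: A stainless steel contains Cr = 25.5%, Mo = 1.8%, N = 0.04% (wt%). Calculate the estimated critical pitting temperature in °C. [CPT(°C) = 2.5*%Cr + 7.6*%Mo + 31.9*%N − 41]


Apply the ASTM G48 empirical CPT estimate: CPT(°C) = 2.5*%Cr + 7.6*%Mo + 31.9*%N − 41
2.5*25.5 = 63.75; 7.6*1.8 = 13.68; 31.9*0.04 = 1.276
CPT = 63.75 + 13.68 + 1.276 − 41 = 37.706 °C
Rounded to 0.1 °C: CPT ≈ 37.7 °C

37.7 °C


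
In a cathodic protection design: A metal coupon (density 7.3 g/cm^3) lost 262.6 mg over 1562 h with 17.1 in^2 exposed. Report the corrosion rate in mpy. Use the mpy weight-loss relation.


Apply the mpy weight-loss relation: CR = 534 * W / (D * A * T)
Numerator: 534 * 262.6 = 140228.4
Denominator: 7.3 * 17.1 * 1562 = 194984.46
CR = 140228.4 / 194984.46 = 0.71918 mpy

0.71918 mpy


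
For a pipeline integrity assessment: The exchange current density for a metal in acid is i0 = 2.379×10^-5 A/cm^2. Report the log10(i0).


i0 = 2.379×10^-5 A/cm^2
log10(i0) = -4.624

-4.624


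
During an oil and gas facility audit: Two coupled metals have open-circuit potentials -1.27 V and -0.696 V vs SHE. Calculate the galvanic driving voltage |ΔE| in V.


Driving voltage is the absolute potential difference.
|ΔE| = |-1.27 − (-0.696)| = 0.574 V

0.574 V


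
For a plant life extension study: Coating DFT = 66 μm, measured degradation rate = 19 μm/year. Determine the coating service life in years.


Service life = thickness / degradation rate
Life = 66 / 19 = 3.5 years

3.5 years


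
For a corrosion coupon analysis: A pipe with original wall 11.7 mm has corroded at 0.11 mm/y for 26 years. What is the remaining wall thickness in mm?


Remaining wall = original − CR × time
t = 11.7 − 0.11*26 = 11.7 − 2.86 = 8.84 mm

8.84 mm


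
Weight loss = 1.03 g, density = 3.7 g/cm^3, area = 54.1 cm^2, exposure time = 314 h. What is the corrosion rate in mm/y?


Apply the mm/y weight-loss relation: CR = 87600 * W / (D * A * T)
Numerator: 87600 * 1.03 = 90228.0
Denominator: 3.7 * 54.1 * 314 = 62853.38
CR = 90228.0 / 62853.38 = 1.4355 mm/y

1.4355 mm/y


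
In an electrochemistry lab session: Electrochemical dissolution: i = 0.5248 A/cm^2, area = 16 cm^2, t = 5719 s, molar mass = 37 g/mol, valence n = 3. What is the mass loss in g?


Apply Faraday's law: m = i*A*t*M / (n*F)
Total charge passed Q = i*A*t = 0.5248*16*5719 = 48021.2992 C
m = Q*M/(n*F) = 48021.2992*37/(3*96485) = 6.13839 g

6.13839 g


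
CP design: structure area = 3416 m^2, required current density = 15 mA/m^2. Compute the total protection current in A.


I = area * current density, then convert mA → A (÷1000)
I = 3416 * 15 / 1000 = 51.24 A

51.24 A


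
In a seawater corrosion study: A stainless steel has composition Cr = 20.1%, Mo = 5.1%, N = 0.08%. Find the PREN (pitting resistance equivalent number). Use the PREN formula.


Apply the PREN formula: PREN = Cr + 3.3*Mo + 16*N
PREN = 20.1 + 3.3*5.1 + 16*0.08
PREN = 20.1 + 16.83 + 1.28 = 38.21

38.21


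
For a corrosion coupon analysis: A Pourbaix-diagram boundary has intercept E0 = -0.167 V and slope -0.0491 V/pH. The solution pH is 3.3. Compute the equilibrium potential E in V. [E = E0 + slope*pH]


Apply the Pourbaix line equation: E = E0 + slope*pH
E = -0.167 + (-0.0491)*3.3 = -0.167 + (-0.16203) = -0.32903 V
Rounded to 3 decimal places: E = -0.329 V

-0.329 V


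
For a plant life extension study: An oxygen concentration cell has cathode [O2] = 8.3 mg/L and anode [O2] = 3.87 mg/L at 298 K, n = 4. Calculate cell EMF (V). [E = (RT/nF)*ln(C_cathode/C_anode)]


Apply the Nernst concentration-cell relation: E = (RT/nF)*ln(C_cathode/C_anode)
RT/nF = 8.314*298/(4*96485) = 0.00641958 V
ln(8.3/3.87) = 0.763
E = 0.00641958 * 0.763 = 0.0049 V

0.0049 V


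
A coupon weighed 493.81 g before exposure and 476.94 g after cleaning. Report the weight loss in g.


Weight loss = initial − final
WL = 493.81 − 476.94 = 16.87 g

16.87 g


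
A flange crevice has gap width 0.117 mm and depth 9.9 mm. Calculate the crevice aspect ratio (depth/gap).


Aspect ratio = depth / gap
Ratio = 9.9 / 0.117 = 84.6

84.6


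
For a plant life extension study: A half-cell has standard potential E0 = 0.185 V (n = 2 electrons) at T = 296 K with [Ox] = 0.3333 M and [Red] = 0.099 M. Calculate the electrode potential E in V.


Apply the Nernst equation: E = E0 + (RT/nF)*ln([Ox]/[Red])
Step 1: RT/nF = 8.314*296/(2*96485) = 0.01275299 V
Step 2: [Ox]/[Red] = 0.3333/0.099 = 3.366667
Step 3: ln(3.366667) = 1.213923
Step 4: correction = 0.01275299 * 1.213923 = 0.015 V
E = 0.185 + 0.015 = 0.2 V

0.2 V


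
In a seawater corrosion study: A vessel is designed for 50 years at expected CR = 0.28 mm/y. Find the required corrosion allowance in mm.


Corrosion allowance = CR × design life
CA = 0.28 * 50 = 14.0 mm

14.0 mm


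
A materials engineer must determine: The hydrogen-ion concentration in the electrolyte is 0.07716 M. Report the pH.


pH = −log10[H+]
pH = −log10(0.07716) = 1.11

1.11


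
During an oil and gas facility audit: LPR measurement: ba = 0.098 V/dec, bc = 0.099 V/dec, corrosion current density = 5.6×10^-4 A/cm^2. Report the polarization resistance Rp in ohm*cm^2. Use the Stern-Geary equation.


Apply the Stern-Geary equation: Rp = ba*bc / (2.303*icorr*(ba+bc))
ba*bc = 0.098*0.099 = 0.009702
ba+bc = 0.197; 2.303*icorr*(ba+bc) = 2.303*5.6×10^-4*0.197 = 2.5406696×10^-4
Rp = 0.009702 / 2.5406696×10^-4 = 38.2 ohm*cm^2

38.2 ohm*cm^2


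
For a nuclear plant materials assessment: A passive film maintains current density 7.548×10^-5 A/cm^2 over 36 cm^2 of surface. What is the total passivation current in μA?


I = i_pass * A, then convert A → μA (×10^6)
I = 7.548×10^-5 * 36 * 10^6 = 2717.28 μA

2717.28 μA


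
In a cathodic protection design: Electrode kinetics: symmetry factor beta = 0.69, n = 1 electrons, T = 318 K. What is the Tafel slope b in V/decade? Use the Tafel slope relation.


Apply the Tafel slope relation: b = 2.303*R*T/(beta*n*F)
Numerator: 2.303 * 8.314 * 318 = 6088.79
Denominator: 0.69 * 1 * 96485 = 66574.65
b = 6088.79 / 66574.65 = 0.0915 V/decade

0.0915 V/decade


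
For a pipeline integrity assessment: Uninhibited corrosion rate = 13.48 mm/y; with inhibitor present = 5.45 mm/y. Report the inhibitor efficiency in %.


Apply the inhibitor-efficiency definition: IE = (CR_blank − CR_inh)/CR_blank × 100
IE = (13.48 − 5.45) / 13.48 × 100
IE = 8.03 / 13.48 × 100 = 59.6 %

59.6 %


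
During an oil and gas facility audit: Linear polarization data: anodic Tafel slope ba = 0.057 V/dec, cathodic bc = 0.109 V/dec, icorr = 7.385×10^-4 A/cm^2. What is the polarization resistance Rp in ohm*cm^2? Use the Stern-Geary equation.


Apply the Stern-Geary equation: Rp = ba*bc / (2.303*icorr*(ba+bc))
ba*bc = 0.057*0.109 = 0.006213
ba+bc = 0.166; 2.303*icorr*(ba+bc) = 2.303*7.385×10^-4*0.166 = 2.8232707×10^-4
Rp = 0.006213 / 2.8232707×10^-4 = 22.0 ohm*cm^2

22.0 ohm*cm^2


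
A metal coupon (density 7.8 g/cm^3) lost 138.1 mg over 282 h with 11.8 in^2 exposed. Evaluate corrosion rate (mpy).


Apply the mpy weight-loss relation: CR = 534 * W / (D * A * T)
Numerator: 534 * 138.1 = 73745.4
Denominator: 7.8 * 11.8 * 282 = 25955.28
CR = 73745.4 / 25955.28 = 2.84125 mpy

2.84125 mpy


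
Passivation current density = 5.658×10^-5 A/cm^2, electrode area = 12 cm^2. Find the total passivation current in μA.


I = i_pass * A, then convert A → μA (×10^6)
I = 5.658×10^-5 * 12 * 10^6 = 678.96 μA

678.96 μA


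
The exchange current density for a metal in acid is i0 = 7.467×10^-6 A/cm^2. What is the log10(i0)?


i0 = 7.467×10^-6 A/cm^2
log10(i0) = -5.127

-5.127


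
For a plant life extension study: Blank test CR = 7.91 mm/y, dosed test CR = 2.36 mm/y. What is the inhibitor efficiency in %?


Apply the inhibitor-efficiency definition: IE = (CR_blank − CR_inh)/CR_blank × 100
IE = (7.91 − 2.36) / 7.91 × 100
IE = 5.55 / 7.91 × 100 = 70.2 %

70.2 %


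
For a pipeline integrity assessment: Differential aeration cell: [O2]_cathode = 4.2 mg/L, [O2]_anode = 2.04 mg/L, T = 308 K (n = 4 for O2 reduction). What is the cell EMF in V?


Apply the Nernst concentration-cell relation: E = (RT/nF)*ln(C_cathode/C_anode)
RT/nF = 8.314*308/(4*96485) = 0.006635 V
ln(4.2/2.04) = 0.72213
E = 0.006635 * 0.72213 = 0.00479 V

0.00479 V


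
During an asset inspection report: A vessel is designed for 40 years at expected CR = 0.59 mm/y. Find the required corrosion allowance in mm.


Corrosion allowance = CR × design life
CA = 0.59 * 40 = 23.6 mm

23.6 mm


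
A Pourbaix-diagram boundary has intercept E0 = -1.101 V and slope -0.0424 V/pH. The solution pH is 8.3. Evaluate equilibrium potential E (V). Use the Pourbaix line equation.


Apply the Pourbaix line equation: E = E0 + slope*pH
E = -1.101 + (-0.0424)*8.3 = -1.101 + (-0.35192) = -1.45292 V
Rounded to 3 decimal places: E = -1.453 V

-1.453 V


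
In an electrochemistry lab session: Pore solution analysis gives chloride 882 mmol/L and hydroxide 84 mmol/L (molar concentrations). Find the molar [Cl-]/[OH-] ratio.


Threshold parameter = [Cl-] / [OH-] (molar basis; both in mmol/L, so units cancel)
Ratio = 882 / 84 = 10.5

10.5


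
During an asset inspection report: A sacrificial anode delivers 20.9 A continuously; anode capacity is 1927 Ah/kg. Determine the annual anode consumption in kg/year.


Annual consumption = current * hours per year / capacity
Rate = 20.9 * 8760 / 1927 = 95.0 kg/year

95.0 kg/year


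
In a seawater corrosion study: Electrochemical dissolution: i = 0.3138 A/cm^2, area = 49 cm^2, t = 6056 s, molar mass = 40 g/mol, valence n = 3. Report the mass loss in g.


Apply Faraday's law: m = i*A*t*M / (n*F)
Total charge passed Q = i*A*t = 0.3138*49*6056 = 93118.2672 C
m = Q*M/(n*F) = 93118.2672*40/(3*96485) = 12.868 g

12.868 g


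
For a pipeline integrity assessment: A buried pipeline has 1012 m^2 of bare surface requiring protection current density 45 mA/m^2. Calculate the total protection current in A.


I = area * current density, then convert mA → A (÷1000)
I = 1012 * 45 / 1000 = 45.54 A

45.54 A


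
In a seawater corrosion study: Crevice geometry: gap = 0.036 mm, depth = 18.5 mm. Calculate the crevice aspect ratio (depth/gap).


Aspect ratio = depth / gap
Ratio = 18.5 / 0.036 = 513.9

513.9


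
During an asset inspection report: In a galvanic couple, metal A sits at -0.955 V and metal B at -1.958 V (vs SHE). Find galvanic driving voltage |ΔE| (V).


Driving voltage is the absolute potential difference.
|ΔE| = |-0.955 − (-1.958)| = 1.003 V

1.003 V


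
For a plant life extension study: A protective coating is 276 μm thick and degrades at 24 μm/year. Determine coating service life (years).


Service life = thickness / degradation rate
Life = 276 / 24 = 11.5 years

11.5 years


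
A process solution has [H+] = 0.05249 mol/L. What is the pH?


pH = −log10[H+]
pH = −log10(0.05249) = 1.28

1.28


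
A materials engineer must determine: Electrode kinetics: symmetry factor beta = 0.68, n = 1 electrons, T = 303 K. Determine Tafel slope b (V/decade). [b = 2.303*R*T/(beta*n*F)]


Apply the Tafel slope relation: b = 2.303*R*T/(beta*n*F)
Numerator: 2.303 * 8.314 * 303 = 5801.58
Denominator: 0.68 * 1 * 96485 = 65609.8
b = 5801.58 / 65609.8 = 0.088 V/decade

0.088 V/decade


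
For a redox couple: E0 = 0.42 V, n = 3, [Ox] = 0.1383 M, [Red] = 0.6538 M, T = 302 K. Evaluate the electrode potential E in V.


Apply the Nernst equation: E = E0 + (RT/nF)*ln([Ox]/[Red])
Step 1: RT/nF = 8.314*302/(3*96485) = 0.00867433 V
Step 2: [Ox]/[Red] = 0.1383/0.6538 = 0.211533
Step 3: ln(0.211533) = -1.553374
Step 4: correction = 0.00867433 * -1.553374 = -0.013 V
E = 0.42 + -0.013 = 0.407 V

0.407 V


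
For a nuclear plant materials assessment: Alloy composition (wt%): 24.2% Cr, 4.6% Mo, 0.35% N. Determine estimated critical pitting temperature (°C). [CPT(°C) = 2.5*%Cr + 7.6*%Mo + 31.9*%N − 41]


Apply the ASTM G48 empirical CPT estimate: CPT(°C) = 2.5*%Cr + 7.6*%Mo + 31.9*%N − 41
2.5*24.2 = 60.5; 7.6*4.6 = 34.96; 31.9*0.35 = 11.165
CPT = 60.5 + 34.96 + 11.165 − 41 = 65.625 °C
Rounded to 0.1 °C: CPT ≈ 65.6 °C

65.6 °C


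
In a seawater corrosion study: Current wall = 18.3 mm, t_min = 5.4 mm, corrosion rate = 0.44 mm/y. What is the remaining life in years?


Apply the remaining-life relation: RL = (t_current − t_min) / CR
RL = (18.3 − 5.4) / 0.44 = 12.9 / 0.44 = 29.3 years

29.3 years


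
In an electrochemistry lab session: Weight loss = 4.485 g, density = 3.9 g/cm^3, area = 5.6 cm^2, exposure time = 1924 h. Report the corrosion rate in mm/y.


Apply the mm/y weight-loss relation: CR = 87600 * W / (D * A * T)
Numerator: 87600 * 4.485 = 392886.0
Denominator: 3.9 * 5.6 * 1924 = 42020.16
CR = 392886.0 / 42020.16 = 9.349941 mm/y

9.349941 mm/y


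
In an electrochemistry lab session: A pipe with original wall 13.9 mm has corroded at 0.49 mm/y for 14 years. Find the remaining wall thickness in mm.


Remaining wall = original − CR × time
t = 13.9 − 0.49*14 = 13.9 − 6.86 = 7.04 mm

7.04 mm


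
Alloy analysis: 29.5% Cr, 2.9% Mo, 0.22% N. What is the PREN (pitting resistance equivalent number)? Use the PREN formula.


Apply the PREN formula: PREN = Cr + 3.3*Mo + 16*N
PREN = 29.5 + 3.3*2.9 + 16*0.22
PREN = 29.5 + 9.57 + 3.52 = 42.59

42.59


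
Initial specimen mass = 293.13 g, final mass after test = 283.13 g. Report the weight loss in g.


Weight loss = initial − final
WL = 293.13 − 283.13 = 10.0 g

10.0 g


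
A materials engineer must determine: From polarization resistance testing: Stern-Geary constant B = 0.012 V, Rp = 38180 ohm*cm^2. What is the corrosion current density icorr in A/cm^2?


Apply the Stern-Geary relation: icorr = B / Rp
icorr = 0.012 / 38180 = 3.143×10^-7 A/cm^2

3.143×10^-7 A/cm^2


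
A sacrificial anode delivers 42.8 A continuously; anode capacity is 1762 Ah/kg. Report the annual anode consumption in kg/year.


Annual consumption = current * hours per year / capacity
Rate = 42.8 * 8760 / 1762 = 212.8 kg/year

212.8 kg/year


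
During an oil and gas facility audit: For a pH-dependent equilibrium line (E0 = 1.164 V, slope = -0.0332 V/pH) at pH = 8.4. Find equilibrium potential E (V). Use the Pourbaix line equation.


Apply the Pourbaix line equation: E = E0 + slope*pH
E = 1.164 + (-0.0332)*8.4 = 1.164 + (-0.27888) = 0.88512 V
Rounded to 3 decimal places: E = 0.885 V

0.885 V


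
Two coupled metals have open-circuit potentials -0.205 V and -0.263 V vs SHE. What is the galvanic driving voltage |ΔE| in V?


Driving voltage is the absolute potential difference.
|ΔE| = |-0.205 − (-0.263)| = 0.058 V

0.058 V


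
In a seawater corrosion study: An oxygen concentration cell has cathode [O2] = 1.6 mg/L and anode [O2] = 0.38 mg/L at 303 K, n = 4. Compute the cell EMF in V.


Apply the Nernst concentration-cell relation: E = (RT/nF)*ln(C_cathode/C_anode)
RT/nF = 8.314*303/(4*96485) = 0.00652729 V
ln(1.6/0.38) = 1.43759
E = 0.00652729 * 1.43759 = 0.00938 V

0.00938 V


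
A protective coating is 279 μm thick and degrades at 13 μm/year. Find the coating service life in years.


Service life = thickness / degradation rate
Life = 279 / 13 = 21.5 years

21.5 years


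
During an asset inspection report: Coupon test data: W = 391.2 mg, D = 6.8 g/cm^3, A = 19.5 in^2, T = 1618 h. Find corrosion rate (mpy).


Apply the mpy weight-loss relation: CR = 534 * W / (D * A * T)
Numerator: 534 * 391.2 = 208900.8
Denominator: 6.8 * 19.5 * 1618 = 214546.8
CR = 208900.8 / 214546.8 = 0.9737 mpy

0.9737 mpy
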